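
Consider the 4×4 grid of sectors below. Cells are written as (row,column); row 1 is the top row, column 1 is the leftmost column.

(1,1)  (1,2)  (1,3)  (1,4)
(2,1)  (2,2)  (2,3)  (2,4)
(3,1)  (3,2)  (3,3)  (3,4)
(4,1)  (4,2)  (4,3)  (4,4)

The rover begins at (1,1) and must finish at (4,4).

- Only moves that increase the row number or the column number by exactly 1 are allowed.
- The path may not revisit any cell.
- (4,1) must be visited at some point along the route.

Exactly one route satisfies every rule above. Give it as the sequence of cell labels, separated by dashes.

Moves only go right or down, so the column and row indices never decrease.
Route from (1,1): down 3 to (4,1), right 3 to (4,4) — 6 moves in all.
Check: all required cells visited.

(1,1) - (2,1) - (3,1) - (4,1) - (4,2) - (4,3) - (4,4)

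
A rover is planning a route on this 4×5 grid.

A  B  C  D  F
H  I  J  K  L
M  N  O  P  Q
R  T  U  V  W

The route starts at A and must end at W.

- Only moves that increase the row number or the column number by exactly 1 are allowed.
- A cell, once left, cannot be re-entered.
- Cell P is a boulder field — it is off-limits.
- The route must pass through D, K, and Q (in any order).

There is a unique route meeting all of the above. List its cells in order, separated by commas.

A, B, C, D, K, L, Q, W

Moves only go right or down, so the column and row indices never decrease.
Route from A: 3× right (reaching D), down to K, right to L, 2× down (reaching W) — 7 moves in all.
Check: all required cells visited.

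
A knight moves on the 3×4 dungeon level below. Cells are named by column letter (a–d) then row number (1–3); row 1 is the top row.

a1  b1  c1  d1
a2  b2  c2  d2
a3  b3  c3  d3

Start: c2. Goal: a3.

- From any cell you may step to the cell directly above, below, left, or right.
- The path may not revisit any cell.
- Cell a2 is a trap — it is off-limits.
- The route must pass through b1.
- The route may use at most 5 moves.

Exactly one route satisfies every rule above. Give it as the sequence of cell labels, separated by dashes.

c2 - c1 - b1 - b2 - b3 - a3

The 5-move cap with required stops at b1 leaves no slack for detours.
Route from c2: up 1 to c1, left 1 to b1, down 2 to b3, left 1 to a3 — 5 moves in all.
Check: all required cells visited; 5 ≤ 5 moves.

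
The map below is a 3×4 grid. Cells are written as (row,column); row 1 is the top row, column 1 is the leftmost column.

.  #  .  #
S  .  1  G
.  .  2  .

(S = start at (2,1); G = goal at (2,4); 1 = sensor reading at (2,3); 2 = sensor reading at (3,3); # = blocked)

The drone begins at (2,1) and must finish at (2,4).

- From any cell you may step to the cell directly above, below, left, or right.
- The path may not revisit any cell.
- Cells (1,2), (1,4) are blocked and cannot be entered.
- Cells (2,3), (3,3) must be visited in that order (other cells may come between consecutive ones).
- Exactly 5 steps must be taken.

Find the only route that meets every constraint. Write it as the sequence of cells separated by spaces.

The waypoints must appear in the order (2,3), (3,3), with no cell reused.
Route from (2,1): right 2 to (2,3), down 1 to (3,3), right 1 to (3,4), up 1 to (2,4) — 5 moves in all.
Check: order respected (1 at step 2, 2 at step 3); 5 moves as required.

(2,1) (2,2) (2,3) (3,3) (3,4) (2,4)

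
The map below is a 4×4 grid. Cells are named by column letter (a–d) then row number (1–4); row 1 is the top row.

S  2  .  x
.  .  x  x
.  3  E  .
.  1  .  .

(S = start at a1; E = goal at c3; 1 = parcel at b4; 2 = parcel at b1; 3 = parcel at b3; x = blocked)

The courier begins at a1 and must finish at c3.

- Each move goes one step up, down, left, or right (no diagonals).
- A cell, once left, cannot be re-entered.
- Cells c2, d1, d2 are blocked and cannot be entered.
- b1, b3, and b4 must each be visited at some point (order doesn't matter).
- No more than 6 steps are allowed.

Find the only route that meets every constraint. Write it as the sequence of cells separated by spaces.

The 6-move cap with required stops at b1, b3, b4 leaves no slack for detours.
Route from a1: right to b1, 3× down (reaching b4), right to c4, up to c3 — 6 moves in all.
Check: all required cells visited; 6 ≤ 6 moves.

a1 b1 b2 b3 b4 c4 c3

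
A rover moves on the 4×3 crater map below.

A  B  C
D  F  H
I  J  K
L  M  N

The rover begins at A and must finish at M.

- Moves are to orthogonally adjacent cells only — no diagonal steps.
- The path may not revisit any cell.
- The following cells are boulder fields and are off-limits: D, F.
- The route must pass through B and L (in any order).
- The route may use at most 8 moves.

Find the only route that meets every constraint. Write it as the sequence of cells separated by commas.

A, B, C, H, K, J, I, L, M

The budget equals the shortest possible length, so every move has to be on a shortest route through the required cells.
Route from A: right 2 to C, down 2 to K, left 2 to I, down 1 to L, right 1 to M — 8 moves in all.
Check: all required cells visited; 8 ≤ 8 moves.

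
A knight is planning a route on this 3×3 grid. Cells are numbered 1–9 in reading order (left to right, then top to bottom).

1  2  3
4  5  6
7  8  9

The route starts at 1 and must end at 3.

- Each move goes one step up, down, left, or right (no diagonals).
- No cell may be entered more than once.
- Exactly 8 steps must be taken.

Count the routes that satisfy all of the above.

Need simple routes of exactly 8 moves from 1 to 3 (Manhattan distance 2, so 3 moves are spent on a detour and 3 undoing it).
Enumerating: 1 4 7 8 9 6 5 2 3 | 1 2 5 4 7 8 9 6 3.
That gives 2 routes.

2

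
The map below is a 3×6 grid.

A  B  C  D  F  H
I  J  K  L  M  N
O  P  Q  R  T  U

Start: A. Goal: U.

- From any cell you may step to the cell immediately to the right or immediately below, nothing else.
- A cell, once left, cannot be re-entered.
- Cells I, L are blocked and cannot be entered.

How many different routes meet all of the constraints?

6

A right/down-only route from A to U makes exactly 2 down-moves and 5 right-moves in some order.
With no other constraints that would be C(7,2) = 21 routes.
Subtract routes through each blocked cell (inclusion–exclusion for overlaps): − through I: 6 − through L: 12 + through I&L: 3 → 6.
That gives 6 routes.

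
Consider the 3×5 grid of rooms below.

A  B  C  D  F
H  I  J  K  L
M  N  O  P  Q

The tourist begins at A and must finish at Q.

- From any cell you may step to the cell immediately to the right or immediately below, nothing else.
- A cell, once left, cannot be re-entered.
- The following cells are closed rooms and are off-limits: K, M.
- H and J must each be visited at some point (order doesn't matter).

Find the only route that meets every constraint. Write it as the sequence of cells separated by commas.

A, H, I, J, O, P, Q

Moves only go right or down, so the column and row indices never decrease.
Route from A: down 1 to H, right 2 to J, down 1 to O, right 2 to Q — 6 moves in all.
Check: all required cells visited.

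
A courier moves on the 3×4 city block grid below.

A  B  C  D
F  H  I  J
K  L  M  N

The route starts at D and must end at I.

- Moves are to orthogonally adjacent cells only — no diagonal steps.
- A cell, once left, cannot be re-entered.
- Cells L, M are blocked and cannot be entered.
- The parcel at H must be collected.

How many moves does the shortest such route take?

Any route passes through H somewhere between D and I. Summing Manhattan distances along the two legs (D → H → I) gives a lower bound of 3 + 1 = 4 moves.
A route of 4 moves achieves this: D → C → B → H → I.
Since 4 matches the lower bound, it is optimal.

4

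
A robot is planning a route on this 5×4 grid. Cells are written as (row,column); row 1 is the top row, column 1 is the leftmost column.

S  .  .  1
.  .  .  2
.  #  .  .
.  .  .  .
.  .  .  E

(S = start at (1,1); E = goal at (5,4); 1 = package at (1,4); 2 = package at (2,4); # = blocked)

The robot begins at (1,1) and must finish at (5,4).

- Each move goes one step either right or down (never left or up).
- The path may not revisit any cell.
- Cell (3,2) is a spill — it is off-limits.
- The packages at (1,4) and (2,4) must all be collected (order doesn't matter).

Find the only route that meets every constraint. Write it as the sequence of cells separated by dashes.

(1,1) - (1,2) - (1,3) - (1,4) - (2,4) - (3,4) - (4,4) - (5,4)

Moves only go right or down, so the column and row indices never decrease.
Route from (1,1): right 3 to (1,4), down 4 to (5,4) — 7 moves in all.
Check: all required cells visited.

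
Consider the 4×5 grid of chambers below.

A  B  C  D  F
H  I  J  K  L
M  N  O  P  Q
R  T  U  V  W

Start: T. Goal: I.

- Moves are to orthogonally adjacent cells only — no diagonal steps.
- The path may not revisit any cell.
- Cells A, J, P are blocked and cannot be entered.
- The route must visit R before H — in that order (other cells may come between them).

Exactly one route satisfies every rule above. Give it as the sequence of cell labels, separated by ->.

The waypoints must appear in the order R, H, with no cell reused.
Route from T: left to R, 2× up (reaching H), right to I — 4 moves in all.
Check: order respected (R at step 1, H at step 3).

T -> R -> M -> H -> I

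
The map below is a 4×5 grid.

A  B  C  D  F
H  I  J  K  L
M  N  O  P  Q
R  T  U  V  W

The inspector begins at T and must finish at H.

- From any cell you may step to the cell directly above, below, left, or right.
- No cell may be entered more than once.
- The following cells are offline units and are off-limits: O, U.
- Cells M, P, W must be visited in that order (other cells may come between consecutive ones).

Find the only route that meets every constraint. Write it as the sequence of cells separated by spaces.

The waypoints must appear in the order M, P, W, with no cell reused.
Route from T: left to R, up to M, right to N, up to I, 2× right (reaching K), 2× down (reaching V), right to W, 3× up (reaching F), 4× left (reaching A), down to H — 17 moves in all.
Check: order respected (M at step 2, P at step 7, W at step 9).

T R M N I J K P V W Q L F D C B A H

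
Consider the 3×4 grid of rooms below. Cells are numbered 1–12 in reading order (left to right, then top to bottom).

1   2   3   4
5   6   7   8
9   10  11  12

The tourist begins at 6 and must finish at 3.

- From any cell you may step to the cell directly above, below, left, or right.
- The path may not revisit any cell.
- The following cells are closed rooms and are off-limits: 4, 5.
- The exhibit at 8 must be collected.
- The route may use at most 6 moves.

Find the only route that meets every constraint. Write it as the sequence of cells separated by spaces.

6 10 11 12 8 7 3

Any route must reach 8 and still end at 3 within 6 moves, so the order of the required stops is forced.
Route from 6: down 1 to 10, right 2 to 12, up 1 to 8, left 1 to 7, up 1 to 3 — 6 moves in all.
Check: all required cells visited; 6 ≤ 6 moves.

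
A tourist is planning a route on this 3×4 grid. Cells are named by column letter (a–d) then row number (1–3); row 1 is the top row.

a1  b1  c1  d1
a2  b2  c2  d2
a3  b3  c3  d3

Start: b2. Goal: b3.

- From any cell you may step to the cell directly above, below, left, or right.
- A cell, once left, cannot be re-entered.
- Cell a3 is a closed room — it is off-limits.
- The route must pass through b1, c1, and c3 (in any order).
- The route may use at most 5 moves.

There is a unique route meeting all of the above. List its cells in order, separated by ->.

The 5-move cap with required stops at b1, c1, c3 leaves no slack for detours.
Route from b2: up to b1, right to c1, 2× down (reaching c3), left to b3 — 5 moves in all.
Check: all required cells visited; 5 ≤ 5 moves.

b2 -> b1 -> c1 -> c2 -> c3 -> b3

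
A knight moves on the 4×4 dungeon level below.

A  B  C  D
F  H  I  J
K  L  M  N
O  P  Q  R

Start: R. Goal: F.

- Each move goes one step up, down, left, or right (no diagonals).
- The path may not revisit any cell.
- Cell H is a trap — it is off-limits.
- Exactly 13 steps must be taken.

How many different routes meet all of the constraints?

3

Need simple routes of exactly 13 moves from R to F (Manhattan distance 5, so 4 moves are spent on a detour and 4 undoing it).
Enumerating: R Q P O K L M I J D C B A F | R Q P O K L M N J D C B A F | R Q P O K L M N J I C B A F.
That gives 3 routes.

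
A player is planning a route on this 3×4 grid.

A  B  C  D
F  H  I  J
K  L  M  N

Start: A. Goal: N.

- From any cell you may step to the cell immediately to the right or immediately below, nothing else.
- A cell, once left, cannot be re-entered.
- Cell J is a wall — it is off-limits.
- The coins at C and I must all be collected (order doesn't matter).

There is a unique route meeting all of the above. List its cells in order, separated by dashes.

A - B - C - I - M - N

Moves only go right or down, so the column and row indices never decrease.
Route from A: right 2 to C, down 2 to M, right 1 to N — 5 moves in all.
Check: all required cells visited.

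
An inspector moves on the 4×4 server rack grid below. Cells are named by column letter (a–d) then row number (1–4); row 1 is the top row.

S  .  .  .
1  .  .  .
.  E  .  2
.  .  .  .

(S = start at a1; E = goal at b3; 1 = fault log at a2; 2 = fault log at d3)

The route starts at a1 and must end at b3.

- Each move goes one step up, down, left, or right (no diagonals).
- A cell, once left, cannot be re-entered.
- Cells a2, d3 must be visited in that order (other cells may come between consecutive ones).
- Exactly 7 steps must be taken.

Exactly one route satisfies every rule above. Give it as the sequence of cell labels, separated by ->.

The waypoints must appear in the order a2, d3, with no cell reused.
Route from a1: down to a2, 3× right (reaching d2), down to d3, 2× left (reaching b3) — 7 moves in all.
Check: order respected (1 at step 1, 2 at step 5); 7 moves as required.

a1 -> a2 -> b2 -> c2 -> d2 -> d3 -> c3 -> b3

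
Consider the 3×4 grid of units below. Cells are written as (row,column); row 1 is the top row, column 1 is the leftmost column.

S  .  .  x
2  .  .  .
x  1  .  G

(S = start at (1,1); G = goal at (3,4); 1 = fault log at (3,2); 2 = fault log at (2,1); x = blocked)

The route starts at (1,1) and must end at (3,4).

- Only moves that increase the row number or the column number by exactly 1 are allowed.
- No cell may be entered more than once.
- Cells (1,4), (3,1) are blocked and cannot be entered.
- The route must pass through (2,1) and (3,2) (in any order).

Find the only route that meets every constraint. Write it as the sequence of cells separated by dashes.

(1,1) - (2,1) - (2,2) - (3,2) - (3,3) - (3,4)

Moves only go right or down, so the column and row indices never decrease.
Route from (1,1): down to (2,1), right to (2,2), down to (3,2), 2× right (reaching (3,4)) — 5 moves in all.
Check: all required cells visited.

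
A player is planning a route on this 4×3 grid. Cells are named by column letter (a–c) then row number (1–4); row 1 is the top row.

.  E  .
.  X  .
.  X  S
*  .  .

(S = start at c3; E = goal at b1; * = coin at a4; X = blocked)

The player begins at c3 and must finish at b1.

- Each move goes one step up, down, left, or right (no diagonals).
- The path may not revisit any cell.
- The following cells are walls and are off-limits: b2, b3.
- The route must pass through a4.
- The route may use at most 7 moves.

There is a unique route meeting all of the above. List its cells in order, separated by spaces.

c3 c4 b4 a4 a3 a2 a1 b1

The 7-move cap with required stops at a4 leaves no slack for detours.
Route from c3: down to c4, 2× left (reaching a4), 3× up (reaching a1), right to b1 — 7 moves in all.
Check: all required cells visited; 7 ≤ 7 moves.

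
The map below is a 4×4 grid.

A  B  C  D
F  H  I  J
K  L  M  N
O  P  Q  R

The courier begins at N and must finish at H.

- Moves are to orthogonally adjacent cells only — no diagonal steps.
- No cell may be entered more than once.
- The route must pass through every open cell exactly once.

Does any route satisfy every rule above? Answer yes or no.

One route that works: N → R → Q → M → I → J → D → C → B → A → F → K → O → P → L → H.

yes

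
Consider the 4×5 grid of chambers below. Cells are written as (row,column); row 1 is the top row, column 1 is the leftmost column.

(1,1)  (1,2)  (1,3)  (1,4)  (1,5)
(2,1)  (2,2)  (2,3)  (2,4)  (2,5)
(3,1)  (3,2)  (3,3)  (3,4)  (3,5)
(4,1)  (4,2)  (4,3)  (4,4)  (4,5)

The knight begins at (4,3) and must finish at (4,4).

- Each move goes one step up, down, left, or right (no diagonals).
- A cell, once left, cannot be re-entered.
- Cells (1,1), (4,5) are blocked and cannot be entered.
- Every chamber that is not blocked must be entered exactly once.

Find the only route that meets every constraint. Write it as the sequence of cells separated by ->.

Need to visit all 18 open cells exactly once, starting at (4,3) and ending at (4,4).
Route from (4,3): up to (3,3), left to (3,2), down to (4,2), left to (4,1), 2× up (reaching (2,1)), right to (2,2), up to (1,2), right to (1,3), down to (2,3), right to (2,4), up to (1,4), right to (1,5), 2× down (reaching (3,5)), left to (3,4), down to (4,4) — 17 moves in all.
Check: all 18 open cells covered.

(4,3) -> (3,3) -> (3,2) -> (4,2) -> (4,1) -> (3,1) -> (2,1) -> (2,2) -> (1,2) -> (1,3) -> (2,3) -> (2,4) -> (1,4) -> (1,5) -> (2,5) -> (3,5) -> (3,4) -> (4,4)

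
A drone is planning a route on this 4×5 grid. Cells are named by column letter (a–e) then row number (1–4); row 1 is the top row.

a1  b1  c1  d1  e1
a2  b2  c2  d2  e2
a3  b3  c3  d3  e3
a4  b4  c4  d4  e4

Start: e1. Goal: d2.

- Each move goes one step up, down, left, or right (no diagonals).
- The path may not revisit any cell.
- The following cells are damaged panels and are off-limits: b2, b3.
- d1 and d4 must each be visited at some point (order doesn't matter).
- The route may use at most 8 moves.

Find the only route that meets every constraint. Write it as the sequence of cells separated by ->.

e1 -> d1 -> c1 -> c2 -> c3 -> c4 -> d4 -> d3 -> d2

The 8-move cap with required stops at d1, d4 leaves no slack for detours.
Route from e1: left 2 to c1, down 3 to c4, right 1 to d4, up 2 to d2 — 8 moves in all.
Check: all required cells visited; 8 ≤ 8 moves.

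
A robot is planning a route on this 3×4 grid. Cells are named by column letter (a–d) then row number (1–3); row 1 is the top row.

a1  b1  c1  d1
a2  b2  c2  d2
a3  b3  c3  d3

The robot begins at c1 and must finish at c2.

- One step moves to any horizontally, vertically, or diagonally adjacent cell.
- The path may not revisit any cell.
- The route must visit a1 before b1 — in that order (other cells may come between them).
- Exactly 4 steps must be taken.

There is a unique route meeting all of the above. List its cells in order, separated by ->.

c1 -> b2 -> a1 -> b1 -> c2

The waypoints must appear in the order a1, b1, with no cell reused.
Route from c1: down-left to b2, up-left to a1, right to b1, down-right to c2 — 4 moves in all.
Check: order respected (a1 at step 2, b1 at step 3); 4 moves as required.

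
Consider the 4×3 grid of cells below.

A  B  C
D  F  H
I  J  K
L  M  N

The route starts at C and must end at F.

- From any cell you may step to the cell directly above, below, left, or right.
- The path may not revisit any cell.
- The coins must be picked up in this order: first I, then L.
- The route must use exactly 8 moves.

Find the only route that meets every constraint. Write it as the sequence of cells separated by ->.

The waypoints must appear in the order I, L, with no cell reused.
Route from C: 2× left (reaching A), 3× down (reaching L), right to M, 2× up (reaching F) — 8 moves in all.
Check: order respected (I at step 4, L at step 5); 8 moves as required.

C -> B -> A -> D -> I -> L -> M -> J -> F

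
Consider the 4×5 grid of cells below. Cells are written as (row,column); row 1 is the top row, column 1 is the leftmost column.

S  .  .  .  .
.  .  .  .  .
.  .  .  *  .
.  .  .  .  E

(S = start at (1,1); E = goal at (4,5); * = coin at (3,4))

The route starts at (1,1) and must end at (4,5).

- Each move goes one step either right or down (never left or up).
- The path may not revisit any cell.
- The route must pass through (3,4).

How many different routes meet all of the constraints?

20

A right/down-only route from (1,1) to (4,5) makes exactly 3 down-moves and 4 right-moves in some order.
With no other constraints that would be C(7,3) = 35 routes.
Split at (3,4) and multiply the segment counts: (1,1)→(3,4): 10; (3,4)→(4,5): 2; product = 20.
That gives 20 routes.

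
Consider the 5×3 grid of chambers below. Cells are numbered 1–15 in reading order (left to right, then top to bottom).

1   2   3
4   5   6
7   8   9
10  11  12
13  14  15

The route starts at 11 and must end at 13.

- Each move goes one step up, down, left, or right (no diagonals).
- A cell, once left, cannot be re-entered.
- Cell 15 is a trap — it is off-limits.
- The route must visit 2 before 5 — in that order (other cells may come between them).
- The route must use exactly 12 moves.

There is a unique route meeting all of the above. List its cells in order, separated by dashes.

11 - 12 - 9 - 6 - 3 - 2 - 1 - 4 - 5 - 8 - 7 - 10 - 13

The waypoints must appear in the order 2, 5, with no cell reused.
Route from 11: right 1 to 12, up 3 to 3, left 2 to 1, down 1 to 4, right 1 to 5, down 1 to 8, left 1 to 7, down 2 to 13 — 12 moves in all.
Check: order respected (2 at step 5, 5 at step 8); 12 moves as required.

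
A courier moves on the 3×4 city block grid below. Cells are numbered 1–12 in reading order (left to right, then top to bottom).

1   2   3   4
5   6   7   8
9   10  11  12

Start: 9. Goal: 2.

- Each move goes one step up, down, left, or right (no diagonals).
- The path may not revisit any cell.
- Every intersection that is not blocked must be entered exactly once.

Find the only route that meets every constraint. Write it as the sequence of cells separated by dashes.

Need to visit all 12 open cells exactly once, starting at 9 and ending at 2.
Cell 1 has only two open neighbours (5 and 2), so the path must pass straight through it: one of those is the cell it's entered from and the other is where it exits.
Route from 9: 3× right (reaching 12), 2× up (reaching 4), left to 3, down to 7, 2× left (reaching 5), up to 1, right to 2 — 11 moves in all.
Check: all 12 open cells covered.

9 - 10 - 11 - 12 - 8 - 4 - 3 - 7 - 6 - 5 - 1 - 2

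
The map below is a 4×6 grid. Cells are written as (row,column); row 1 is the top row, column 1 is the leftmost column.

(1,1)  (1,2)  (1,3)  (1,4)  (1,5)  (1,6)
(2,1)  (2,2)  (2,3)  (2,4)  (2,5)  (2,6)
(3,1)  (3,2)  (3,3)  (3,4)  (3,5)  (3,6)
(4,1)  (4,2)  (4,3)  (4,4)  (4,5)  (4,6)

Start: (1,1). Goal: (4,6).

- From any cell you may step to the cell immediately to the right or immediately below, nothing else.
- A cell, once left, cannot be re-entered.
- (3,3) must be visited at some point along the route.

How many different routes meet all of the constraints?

A right/down-only route from (1,1) to (4,6) makes exactly 3 down-moves and 5 right-moves in some order.
With no other constraints that would be C(8,3) = 56 routes.
Split at (3,3) and multiply the segment counts: (1,1)→(3,3): 6; (3,3)→(4,6): 4; product = 24.
That gives 24 routes.

24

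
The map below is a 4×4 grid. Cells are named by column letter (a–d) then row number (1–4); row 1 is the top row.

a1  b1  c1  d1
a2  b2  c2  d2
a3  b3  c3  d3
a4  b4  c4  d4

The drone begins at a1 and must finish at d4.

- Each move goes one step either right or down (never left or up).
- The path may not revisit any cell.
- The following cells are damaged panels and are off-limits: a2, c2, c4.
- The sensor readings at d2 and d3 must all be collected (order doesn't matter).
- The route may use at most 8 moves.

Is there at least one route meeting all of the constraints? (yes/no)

yes

One route that works: a1 → b1 → c1 → d1 → d2 → d3 → d4.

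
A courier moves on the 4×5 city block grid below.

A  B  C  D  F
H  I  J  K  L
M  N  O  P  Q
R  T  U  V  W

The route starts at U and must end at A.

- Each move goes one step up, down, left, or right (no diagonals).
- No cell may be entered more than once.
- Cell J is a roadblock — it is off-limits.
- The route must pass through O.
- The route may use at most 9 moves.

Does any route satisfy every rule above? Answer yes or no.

yes

One route that works: U → O → N → I → B → A.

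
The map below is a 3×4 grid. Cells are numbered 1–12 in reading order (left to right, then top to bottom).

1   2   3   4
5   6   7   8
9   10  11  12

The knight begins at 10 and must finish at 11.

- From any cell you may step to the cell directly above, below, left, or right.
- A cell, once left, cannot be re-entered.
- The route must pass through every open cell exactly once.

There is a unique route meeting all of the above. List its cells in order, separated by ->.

10 -> 9 -> 5 -> 1 -> 2 -> 6 -> 7 -> 3 -> 4 -> 8 -> 12 -> 11

Need to visit all 12 open cells exactly once, starting at 10 and ending at 11.
Cell 9 has only two open neighbours (5 and 10), so the path must pass straight through it: one of those is the cell it's entered from and the other is where it exits.
Route from 10: left to 9, 2× up (reaching 1), right to 2, down to 6, right to 7, up to 3, right to 4, 2× down (reaching 12), left to 11 — 11 moves in all.
Check: all 12 open cells covered.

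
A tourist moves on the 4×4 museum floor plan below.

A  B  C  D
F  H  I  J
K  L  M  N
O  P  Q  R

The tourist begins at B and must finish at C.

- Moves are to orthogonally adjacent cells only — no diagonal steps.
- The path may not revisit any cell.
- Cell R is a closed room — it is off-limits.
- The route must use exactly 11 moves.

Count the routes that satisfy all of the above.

Need simple routes of exactly 11 moves from B to C (Manhattan distance 1, so 5 moves are spent on a detour and 5 undoing it).
Branch systematically from the start, pruning whenever the remaining move budget drops below the Manhattan distance to C or differs from it in parity. Grouping the completions by first move — via H: 12; via A: 16 (no valid completion starts via C) — and summing: 12 + 16 = 28.
That gives 28 routes.

28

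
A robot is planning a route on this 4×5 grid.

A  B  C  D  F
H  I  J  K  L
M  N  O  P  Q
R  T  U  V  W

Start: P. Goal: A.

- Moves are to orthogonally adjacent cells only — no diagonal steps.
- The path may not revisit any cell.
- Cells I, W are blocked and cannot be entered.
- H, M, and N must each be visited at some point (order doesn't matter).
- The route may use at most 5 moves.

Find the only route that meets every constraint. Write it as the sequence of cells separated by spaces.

P O N M H A

The 5-move cap with required stops at H, M, N leaves no slack for detours.
Route from P: left 3 to M, up 2 to A — 5 moves in all.
Check: all required cells visited; 5 ≤ 5 moves.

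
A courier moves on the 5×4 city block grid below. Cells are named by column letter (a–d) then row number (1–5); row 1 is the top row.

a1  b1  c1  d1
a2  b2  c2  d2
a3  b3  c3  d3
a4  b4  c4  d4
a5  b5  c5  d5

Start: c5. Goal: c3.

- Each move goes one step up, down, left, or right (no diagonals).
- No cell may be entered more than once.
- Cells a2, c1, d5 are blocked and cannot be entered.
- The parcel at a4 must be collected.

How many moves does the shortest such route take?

Any route passes through a4 somewhere between c5 and c3. Summing Manhattan distances along the two legs (c5 → a4 → c3) gives a lower bound of 3 + 3 = 6 moves.
A route of 6 moves achieves this: c5 → c4 → b4 → a4 → a3 → b3 → c3.
Since 6 matches the lower bound, it is optimal.

6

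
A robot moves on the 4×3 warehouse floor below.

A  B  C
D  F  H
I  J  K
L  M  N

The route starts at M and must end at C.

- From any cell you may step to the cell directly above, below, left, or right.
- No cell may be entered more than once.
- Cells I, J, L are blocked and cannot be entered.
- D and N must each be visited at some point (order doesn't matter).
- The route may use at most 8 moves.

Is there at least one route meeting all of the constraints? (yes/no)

yes

One route that works: M → N → K → H → F → D → A → B → C.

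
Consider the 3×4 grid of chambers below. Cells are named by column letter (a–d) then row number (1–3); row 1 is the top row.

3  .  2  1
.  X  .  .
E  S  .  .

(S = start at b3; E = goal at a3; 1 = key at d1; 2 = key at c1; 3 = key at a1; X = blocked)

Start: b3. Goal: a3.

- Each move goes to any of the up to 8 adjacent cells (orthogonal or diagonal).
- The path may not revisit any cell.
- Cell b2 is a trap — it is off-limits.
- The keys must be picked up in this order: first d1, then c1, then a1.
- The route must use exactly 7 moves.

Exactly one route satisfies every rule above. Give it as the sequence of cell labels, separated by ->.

b3 -> c2 -> d1 -> c1 -> b1 -> a1 -> a2 -> a3

The waypoints must appear in the order d1, c1, a1, with no cell reused.
Route from b3: 2× up-right (reaching d1), 3× left (reaching a1), 2× down (reaching a3) — 7 moves in all.
Check: order respected (1 at step 2, 2 at step 3, 3 at step 5); 7 moves as required.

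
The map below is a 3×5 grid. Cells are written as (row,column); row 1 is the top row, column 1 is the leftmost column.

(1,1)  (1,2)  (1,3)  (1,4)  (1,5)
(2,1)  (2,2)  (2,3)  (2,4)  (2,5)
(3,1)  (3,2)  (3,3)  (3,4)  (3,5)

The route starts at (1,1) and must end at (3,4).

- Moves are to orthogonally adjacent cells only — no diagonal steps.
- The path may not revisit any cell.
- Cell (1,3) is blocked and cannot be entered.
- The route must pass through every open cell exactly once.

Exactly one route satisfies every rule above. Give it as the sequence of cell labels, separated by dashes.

(1,1) - (1,2) - (2,2) - (2,1) - (3,1) - (3,2) - (3,3) - (2,3) - (2,4) - (1,4) - (1,5) - (2,5) - (3,5) - (3,4)

Need to visit all 14 open cells exactly once, starting at (1,1) and ending at (3,4).
Route from (1,1): right to (1,2), down to (2,2), left to (2,1), down to (3,1), 2× right (reaching (3,3)), up to (2,3), right to (2,4), up to (1,4), right to (1,5), 2× down (reaching (3,5)), left to (3,4) — 13 moves in all.
Check: all 14 open cells covered.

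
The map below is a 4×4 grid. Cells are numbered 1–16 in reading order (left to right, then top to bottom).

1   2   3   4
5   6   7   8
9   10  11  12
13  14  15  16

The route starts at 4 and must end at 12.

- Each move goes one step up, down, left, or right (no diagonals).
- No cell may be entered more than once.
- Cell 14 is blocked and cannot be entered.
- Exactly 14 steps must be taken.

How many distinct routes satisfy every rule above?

0

Need simple routes of exactly 14 moves from 4 to 12 (Manhattan distance 2, so 6 moves are spent on a detour and 6 undoing it).
No route satisfies every constraint, so the count is 0.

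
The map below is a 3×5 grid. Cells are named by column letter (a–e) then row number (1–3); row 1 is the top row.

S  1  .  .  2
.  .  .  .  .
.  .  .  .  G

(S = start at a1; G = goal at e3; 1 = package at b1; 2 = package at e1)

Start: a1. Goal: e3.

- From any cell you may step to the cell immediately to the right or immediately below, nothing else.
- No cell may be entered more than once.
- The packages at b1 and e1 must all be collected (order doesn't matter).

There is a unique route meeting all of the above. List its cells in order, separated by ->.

a1 -> b1 -> c1 -> d1 -> e1 -> e2 -> e3

Moves only go right or down, so the column and row indices never decrease.
Route from a1: right 4 to e1, down 2 to e3 — 6 moves in all.
Check: all required cells visited.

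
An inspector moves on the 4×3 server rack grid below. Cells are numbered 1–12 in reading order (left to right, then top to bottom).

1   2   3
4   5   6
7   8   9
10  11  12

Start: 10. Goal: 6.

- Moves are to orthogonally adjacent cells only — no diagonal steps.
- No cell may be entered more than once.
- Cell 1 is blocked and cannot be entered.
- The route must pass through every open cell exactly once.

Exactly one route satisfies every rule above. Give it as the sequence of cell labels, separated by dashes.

Need to visit all 11 open cells exactly once, starting at 10 and ending at 6.
Route from 10: right 2 to 12, up 1 to 9, left 2 to 7, up 1 to 4, right 1 to 5, up 1 to 2, right 1 to 3, down 1 to 6 — 10 moves in all.
Check: all 11 open cells covered.

10 - 11 - 12 - 9 - 8 - 7 - 4 - 5 - 2 - 3 - 6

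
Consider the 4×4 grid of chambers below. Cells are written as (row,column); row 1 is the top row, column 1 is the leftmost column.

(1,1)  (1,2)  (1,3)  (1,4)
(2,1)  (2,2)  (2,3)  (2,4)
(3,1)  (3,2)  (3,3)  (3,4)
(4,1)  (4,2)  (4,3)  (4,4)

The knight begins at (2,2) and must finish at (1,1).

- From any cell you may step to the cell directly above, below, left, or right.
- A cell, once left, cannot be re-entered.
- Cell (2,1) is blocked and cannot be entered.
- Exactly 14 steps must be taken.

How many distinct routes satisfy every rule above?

Need simple routes of exactly 14 moves from (2,2) to (1,1) (Manhattan distance 2, so 6 moves are spent on a detour and 6 undoing it).
Enumerating: (2,2) (3,2) (3,1) (4,1) (4,2) (4,3) (4,4) (3,4) (3,3) (2,3) (2,4) (1,4) (1,3) (1,2) (1,1) | (2,2) (2,3) (3,3) (3,2) (3,1) (4,1) (4,2) (4,3) (4,4) (3,4) (2,4) (1,4) (1,3) (1,2) (1,1).
That gives 2 routes.

2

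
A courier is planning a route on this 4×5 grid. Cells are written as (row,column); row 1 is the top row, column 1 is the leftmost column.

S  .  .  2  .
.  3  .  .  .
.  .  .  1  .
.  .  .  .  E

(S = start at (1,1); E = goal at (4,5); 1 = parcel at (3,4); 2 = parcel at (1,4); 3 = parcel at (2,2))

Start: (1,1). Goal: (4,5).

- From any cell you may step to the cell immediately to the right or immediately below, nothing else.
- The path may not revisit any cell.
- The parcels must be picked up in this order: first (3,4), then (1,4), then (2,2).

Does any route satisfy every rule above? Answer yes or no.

(1,4) lies above (3,4), so going from (3,4) to (1,4) would need an upward move — but moves only go right/down, so (3,4) cannot be visited before (1,4).

no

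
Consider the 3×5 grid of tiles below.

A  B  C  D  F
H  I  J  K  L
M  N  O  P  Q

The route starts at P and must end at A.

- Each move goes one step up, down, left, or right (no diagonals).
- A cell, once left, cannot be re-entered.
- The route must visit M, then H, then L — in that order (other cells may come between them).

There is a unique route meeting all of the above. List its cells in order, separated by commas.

P, O, N, M, H, I, J, K, L, F, D, C, B, A

The waypoints must appear in the order M, H, L, with no cell reused.
Route from P: 3× left (reaching M), up to H, 4× right (reaching L), up to F, 4× left (reaching A) — 13 moves in all.
Check: order respected (M at step 3, H at step 4, L at step 8).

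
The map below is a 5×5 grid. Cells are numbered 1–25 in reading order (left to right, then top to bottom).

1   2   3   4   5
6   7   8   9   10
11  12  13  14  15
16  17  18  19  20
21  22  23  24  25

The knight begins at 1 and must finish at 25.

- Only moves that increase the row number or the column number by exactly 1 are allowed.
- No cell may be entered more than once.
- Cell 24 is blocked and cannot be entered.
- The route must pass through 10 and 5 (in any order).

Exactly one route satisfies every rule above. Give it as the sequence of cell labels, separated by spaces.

Moves only go right or down, so the column and row indices never decrease.
Route from 1: 4× right (reaching 5), 4× down (reaching 25) — 8 moves in all.
Check: all required cells visited.

1 2 3 4 5 10 15 20 25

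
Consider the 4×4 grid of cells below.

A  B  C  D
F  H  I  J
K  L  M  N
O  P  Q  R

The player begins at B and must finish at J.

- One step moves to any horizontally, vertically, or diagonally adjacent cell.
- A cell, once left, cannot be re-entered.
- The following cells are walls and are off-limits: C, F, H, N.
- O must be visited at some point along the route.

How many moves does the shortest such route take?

Any route passes through O somewhere between B and J. Summing Chebyshev distances along the two legs (B → O → J) gives a lower bound of 3 + 3 = 6 moves.
A route of 6 moves achieves this: B → I → L → O → P → M → J.
Since 6 matches the lower bound, it is optimal.

6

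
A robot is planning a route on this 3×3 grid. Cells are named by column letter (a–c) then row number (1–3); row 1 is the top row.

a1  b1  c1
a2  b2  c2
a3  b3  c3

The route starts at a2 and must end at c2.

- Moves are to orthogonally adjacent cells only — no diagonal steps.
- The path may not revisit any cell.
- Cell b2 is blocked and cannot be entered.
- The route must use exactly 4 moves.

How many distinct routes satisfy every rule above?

Need simple routes of exactly 4 moves from a2 to c2 (Manhattan distance 2, so 1 moves are spent on a detour and 1 undoing it).
Enumerating: a2 a1 b1 c1 c2 | a2 a3 b3 c3 c2.
That gives 2 routes.

2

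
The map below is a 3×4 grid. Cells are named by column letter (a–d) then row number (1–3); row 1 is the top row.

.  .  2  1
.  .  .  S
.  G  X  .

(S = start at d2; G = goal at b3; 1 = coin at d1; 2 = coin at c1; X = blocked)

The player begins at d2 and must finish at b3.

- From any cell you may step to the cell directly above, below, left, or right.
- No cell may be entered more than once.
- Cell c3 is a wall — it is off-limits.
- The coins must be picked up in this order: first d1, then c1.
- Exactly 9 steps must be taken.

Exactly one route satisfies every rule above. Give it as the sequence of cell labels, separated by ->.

d2 -> d1 -> c1 -> c2 -> b2 -> b1 -> a1 -> a2 -> a3 -> b3

The waypoints must appear in the order d1, c1, with no cell reused.
Route from d2: up to d1, left to c1, down to c2, left to b2, up to b1, left to a1, 2× down (reaching a3), right to b3 — 9 moves in all.
Check: order respected (1 at step 1, 2 at step 2); 9 moves as required.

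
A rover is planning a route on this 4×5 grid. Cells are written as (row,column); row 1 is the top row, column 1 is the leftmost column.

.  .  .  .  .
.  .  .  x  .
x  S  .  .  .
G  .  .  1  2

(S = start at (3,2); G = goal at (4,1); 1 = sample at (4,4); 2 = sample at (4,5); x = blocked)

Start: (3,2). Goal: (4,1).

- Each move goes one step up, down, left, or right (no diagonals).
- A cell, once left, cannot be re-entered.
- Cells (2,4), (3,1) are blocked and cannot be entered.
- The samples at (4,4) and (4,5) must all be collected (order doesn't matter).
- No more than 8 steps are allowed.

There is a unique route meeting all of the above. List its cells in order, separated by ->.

(3,2) -> (3,3) -> (3,4) -> (3,5) -> (4,5) -> (4,4) -> (4,3) -> (4,2) -> (4,1)

The 8-move cap with required stops at (4,4), (4,5) leaves no slack for detours.
Route from (3,2): right 3 to (3,5), down 1 to (4,5), left 4 to (4,1) — 8 moves in all.
Check: all required cells visited; 8 ≤ 8 moves.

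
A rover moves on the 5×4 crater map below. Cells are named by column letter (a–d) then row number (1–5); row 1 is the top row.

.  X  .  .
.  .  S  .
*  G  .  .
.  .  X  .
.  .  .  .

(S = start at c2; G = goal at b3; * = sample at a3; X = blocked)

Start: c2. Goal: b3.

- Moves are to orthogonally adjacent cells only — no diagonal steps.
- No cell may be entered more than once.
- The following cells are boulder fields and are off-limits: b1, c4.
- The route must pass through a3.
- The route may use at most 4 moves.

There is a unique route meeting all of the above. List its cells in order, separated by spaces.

c2 b2 a2 a3 b3

Any route must reach a3 and still end at b3 within 4 moves, so the order of the required stops is forced.
Route from c2: 2× left (reaching a2), down to a3, right to b3 — 4 moves in all.
Check: all required cells visited; 4 ≤ 4 moves.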